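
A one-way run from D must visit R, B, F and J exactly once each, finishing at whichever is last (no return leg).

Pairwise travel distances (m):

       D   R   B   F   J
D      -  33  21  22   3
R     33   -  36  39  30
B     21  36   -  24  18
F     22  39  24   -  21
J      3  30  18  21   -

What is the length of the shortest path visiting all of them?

Shortest open route: 84 m.

There are 4! = 24 possible orderings.
D→R→B→F→J: 33+36+24+21 = 114
D→R→B→J→F: 33+36+18+21 = 108
D→R→F→B→J: 33+39+24+18 = 114
D→R→F→J→B: 33+39+21+18 = 111
D→R→J→B→F: 33+30+18+24 = 105
D→R→J→F→B: 33+30+21+24 = 108
D→B→R→F→J: 21+36+39+21 = 117
D→B→R→J→F: 21+36+30+21 = 108
D→B→F→R→J: 21+24+39+30 = 114
D→B→F→J→R: 21+24+21+30 = 96
D→B→J→R→F: 21+18+30+39 = 108
D→B→J→F→R: 21+18+21+39 = 99
D→F→R→B→J: 22+39+36+18 = 115
D→F→R→J→B: 22+39+30+18 = 109
… (10 more)
D→J→B→F→R: 3+18+24+39 = 84  ← best
The minimum is 84.
One shortest path: D → J → B → F → R.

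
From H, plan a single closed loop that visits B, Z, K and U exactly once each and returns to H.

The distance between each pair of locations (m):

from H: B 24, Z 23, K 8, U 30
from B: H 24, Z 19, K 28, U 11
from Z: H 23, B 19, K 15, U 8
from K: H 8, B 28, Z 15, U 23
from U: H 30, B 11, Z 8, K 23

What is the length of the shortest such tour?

Shortest round trip = 66 m.

With 4 stops there are 4!/2 = 12 distinct round trips (a route and its reverse cost the same).
H-B-Z-K-U-H: 24+19+15+23+30 = 111
H-B-Z-U-K-H: 24+19+8+23+8 = 82
H-B-K-Z-U-H: 24+28+15+8+30 = 105
H-B-K-U-Z-H: 24+28+23+8+23 = 106
H-B-U-Z-K-H: 24+11+8+15+8 = 66
H-B-U-K-Z-H: 24+11+23+15+23 = 96
H-Z-B-K-U-H: 23+19+28+23+30 = 123
H-Z-B-U-K-H: 23+19+11+23+8 = 84
H-Z-K-B-U-H: 23+15+28+11+30 = 107
H-Z-U-B-K-H: 23+8+11+28+8 = 78
H-K-B-Z-U-H: 8+28+19+8+30 = 93
H-K-Z-B-U-H: 8+15+19+11+30 = 83
The minimum is 66.
One optimal route: H → B → U → Z → K → H (or its reverse).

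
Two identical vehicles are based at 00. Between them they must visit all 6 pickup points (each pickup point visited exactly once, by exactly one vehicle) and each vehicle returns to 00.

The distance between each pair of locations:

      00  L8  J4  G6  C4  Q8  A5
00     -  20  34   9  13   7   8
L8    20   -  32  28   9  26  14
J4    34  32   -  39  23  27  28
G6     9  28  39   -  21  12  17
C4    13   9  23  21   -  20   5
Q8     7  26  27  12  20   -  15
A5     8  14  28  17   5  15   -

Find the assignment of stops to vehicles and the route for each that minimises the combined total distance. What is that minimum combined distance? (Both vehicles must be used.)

Minimum combined distance: 106.

Check every non-empty split of the stops between the two vehicles; for each half take its own optimal tour:
  {L8} + {J4, G6, C4, Q8, A5}: 40 + 84 = 124
  {J4} + {L8, G6, C4, Q8, A5}: 68 + 69 = 137
  {L8, J4} + {G6, C4, Q8, A5}: 86 + 53 = 139
  {G6} + {L8, J4, C4, Q8, A5}: 18 + 88 = 106
  {L8, G6} + {J4, C4, Q8, A5}: 57 + 70 = 127
  {J4, G6} + {L8, C4, Q8, A5}: 82 + 55 = 137
  … (31 splits in total)
Best: vehicle 1 00 → G6 → 00 = 18; vehicle 2 00 → Q8 → J4 → L8 → C4 → A5 → 00 = 88; combined 106.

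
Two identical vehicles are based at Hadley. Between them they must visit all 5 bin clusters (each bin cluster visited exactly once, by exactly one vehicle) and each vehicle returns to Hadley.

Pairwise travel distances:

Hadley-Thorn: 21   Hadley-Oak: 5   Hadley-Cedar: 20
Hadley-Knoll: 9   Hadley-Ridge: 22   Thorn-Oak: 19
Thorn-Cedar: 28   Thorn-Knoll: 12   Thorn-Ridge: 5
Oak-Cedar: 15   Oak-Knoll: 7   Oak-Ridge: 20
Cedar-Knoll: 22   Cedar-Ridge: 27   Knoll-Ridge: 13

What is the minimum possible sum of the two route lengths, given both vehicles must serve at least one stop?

There are 2^4 − 1 = 15 ways to divide the 5 stops into two non-empty groups. For each, the best each vehicle can do is its own shortest tour through its group:
  {Thorn} + {Oak, Cedar, Knoll, Ridge}: 42 + 69 = 111
  {Oak} + {Thorn, Cedar, Knoll, Ridge}: 10 + 73 = 83
  {Thorn, Oak} + {Cedar, Knoll, Ridge}: 45 + 69 = 114
  {Cedar} + {Thorn, Oak, Knoll, Ridge}: 40 + 51 = 91
  {Thorn, Cedar} + {Oak, Knoll, Ridge}: 69 + 47 = 116
  {Oak, Cedar} + {Thorn, Knoll, Ridge}: 40 + 48 = 88
  … (15 splits in total)
Best: vehicle 1 Hadley → Oak → Hadley = 10; vehicle 2 Hadley → Cedar → Ridge → Thorn → Knoll → Hadley = 73; combined 83.

Minimum combined distance: 83.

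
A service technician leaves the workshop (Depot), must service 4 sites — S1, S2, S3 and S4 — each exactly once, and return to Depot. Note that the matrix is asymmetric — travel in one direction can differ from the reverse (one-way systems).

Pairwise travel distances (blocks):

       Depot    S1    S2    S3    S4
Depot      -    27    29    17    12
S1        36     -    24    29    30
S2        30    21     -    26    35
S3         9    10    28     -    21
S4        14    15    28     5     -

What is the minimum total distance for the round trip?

81 blocks — the shortest possible round trip.

Depot-S1-S2-S3-S4-Depot: 27+24+26+21+14 = 112
Depot-S1-S2-S4-S3-Depot: 27+24+35+5+9 = 100
Depot-S1-S3-S2-S4-Depot: 27+29+28+35+14 = 133
Depot-S1-S3-S4-S2-Depot: 27+29+21+28+30 = 135
Depot-S1-S4-S2-S3-Depot: 27+30+28+26+9 = 120
Depot-S1-S4-S3-S2-Depot: 27+30+5+28+30 = 120
Depot-S2-S1-S3-S4-Depot: 29+21+29+21+14 = 114
Depot-S2-S1-S4-S3-Depot: 29+21+30+5+9 = 94
Depot-S2-S3-S1-S4-Depot: 29+26+10+30+14 = 109
Depot-S2-S3-S4-S1-Depot: 29+26+21+15+36 = 127
Depot-S2-S4-S1-S3-Depot: 29+35+15+29+9 = 117
Depot-S2-S4-S3-S1-Depot: 29+35+5+10+36 = 115
Depot-S3-S1-S2-S4-Depot: 17+10+24+35+14 = 100
Depot-S3-S1-S4-S2-Depot: 17+10+30+28+30 = 115
… (10 more)
Depot-S4-S3-S1-S2-Depot: 12+5+10+24+30 = 81  ← best
The minimum is 81.
One optimal route: Depot → S4 → S3 → S1 → S2 → Depot.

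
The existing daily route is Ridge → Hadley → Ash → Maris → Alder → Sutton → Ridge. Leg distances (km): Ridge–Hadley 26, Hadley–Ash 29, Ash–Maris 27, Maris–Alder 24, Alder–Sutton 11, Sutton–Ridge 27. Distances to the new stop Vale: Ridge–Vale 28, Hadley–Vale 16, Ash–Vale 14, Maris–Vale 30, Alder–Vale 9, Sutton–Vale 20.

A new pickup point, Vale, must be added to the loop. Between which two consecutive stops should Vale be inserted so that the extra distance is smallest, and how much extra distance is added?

Insertion cost between consecutive stops i–j is d(i,Vale) + d(Vale,j) − d(i,j):
  between Ridge and Hadley: 28 + 16 − 26 = 18
  between Hadley and Ash: 16 + 14 − 29 = 1
  between Ash and Maris: 14 + 30 − 27 = 17
  between Maris and Alder: 30 + 9 − 24 = 15
  between Alder and Sutton: 9 + 20 − 11 = 18
  between Sutton and Ridge: 20 + 28 − 27 = 21
Cheapest insertion is between Hadley and Ash, adding 1.
New total = 144 + 1 = 145.

Adding 1 km by placing Vale on the Hadley–Ash leg.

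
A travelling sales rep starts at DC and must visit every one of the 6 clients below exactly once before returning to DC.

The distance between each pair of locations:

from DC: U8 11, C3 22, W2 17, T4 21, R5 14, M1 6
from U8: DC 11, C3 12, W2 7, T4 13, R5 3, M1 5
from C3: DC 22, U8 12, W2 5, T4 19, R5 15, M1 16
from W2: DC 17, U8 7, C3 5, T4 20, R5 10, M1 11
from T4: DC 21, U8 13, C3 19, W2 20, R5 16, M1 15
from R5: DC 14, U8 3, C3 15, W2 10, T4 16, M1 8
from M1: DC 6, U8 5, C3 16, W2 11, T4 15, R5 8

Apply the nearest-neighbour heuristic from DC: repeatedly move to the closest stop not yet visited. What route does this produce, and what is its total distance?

Nearest-neighbour total = 69; route DC → M1 → U8 → R5 → W2 → C3 → T4 → DC.

At DC the remaining stops are M1 6, U8 11, R5 14, W2 17, T4 21, C3 22; go to M1.
At M1 the remaining stops are U8 5, R5 8, W2 11, T4 15, C3 16; go to U8.
At U8 the remaining stops are R5 3, W2 7, C3 12, T4 13; go to R5.
At R5 the remaining stops are W2 10, C3 15, T4 16; go to W2.
At W2 the remaining stops are C3 5, T4 20; go to C3.
At C3 the remaining stops are T4 19; go to T4.
Return T4→DC: 21.
Total = 6 + 5 + 3 + 10 + 5 + 19 + 21 = 69.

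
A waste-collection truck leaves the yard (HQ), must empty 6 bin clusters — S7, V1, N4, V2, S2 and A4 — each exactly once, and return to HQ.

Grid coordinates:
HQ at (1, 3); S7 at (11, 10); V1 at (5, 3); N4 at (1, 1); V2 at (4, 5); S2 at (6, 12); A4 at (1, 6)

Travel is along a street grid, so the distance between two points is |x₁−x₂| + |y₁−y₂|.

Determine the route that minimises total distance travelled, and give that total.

Shortest round trip = 44.

HQ → S7 → V1 → N4 → V2 → S2 → A4 → HQ: 17+13+6+7+9+11+3 = 66
HQ → S7 → V1 → N4 → V2 → A4 → S2 → HQ: 17+13+6+7+4+11+14 = 72
HQ → S7 → V1 → N4 → S2 → V2 → A4 → HQ: 17+13+6+16+9+4+3 = 68
HQ → S7 → V1 → N4 → S2 → A4 → V2 → HQ: 17+13+6+16+11+4+5 = 72
HQ → S7 → V1 → N4 → A4 → V2 → S2 → HQ: 17+13+6+5+4+9+14 = 68
HQ → S7 → V1 → N4 → A4 → S2 → V2 → HQ: 17+13+6+5+11+9+5 = 66
HQ → S7 → V1 → V2 → N4 → S2 → A4 → HQ: 17+13+3+7+16+11+3 = 70
HQ → S7 → V1 → V2 → N4 → A4 → S2 → HQ: 17+13+3+7+5+11+14 = 70
… (352 more)
HQ → V1 → S7 → S2 → V2 → A4 → N4 → HQ: 4+13+7+9+4+5+2 = 44  ← best
The minimum is 44.
One optimal route: HQ → V1 → S7 → S2 → V2 → A4 → N4 → HQ (or its reverse).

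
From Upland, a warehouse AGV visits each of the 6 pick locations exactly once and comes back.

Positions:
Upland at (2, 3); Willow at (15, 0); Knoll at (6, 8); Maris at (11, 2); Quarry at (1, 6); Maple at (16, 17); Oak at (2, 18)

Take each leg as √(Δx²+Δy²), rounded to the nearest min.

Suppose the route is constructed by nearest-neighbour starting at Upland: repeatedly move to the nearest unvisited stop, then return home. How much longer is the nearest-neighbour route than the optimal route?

Upland: Quarry=3, Knoll=6, Maris=9, Willow=13, Oak=15, Maple=20 ⇒ Quarry
Quarry: Knoll=5, Maris=11, Oak=12, Willow=15, Maple=19 ⇒ Knoll
Knoll: Maris=8, Oak=11, Willow=12, Maple=13 ⇒ Maris
Maris: Willow=4, Maple=16, Oak=18 ⇒ Willow
Willow: Maple=17, Oak=22 ⇒ Maple
Maple: Oak=14 ⇒ Oak
NN route Upland → Quarry → Knoll → Maris → Willow → Maple → Oak → Upland costs 66.
Optimal: Upland → Maris → Willow → Maple → Oak → Knoll → Quarry → Upland costs 63 (by enumerating all 360 distinct tours).
Excess = 66 − 63 = 3.

3 min longer than the optimal tour.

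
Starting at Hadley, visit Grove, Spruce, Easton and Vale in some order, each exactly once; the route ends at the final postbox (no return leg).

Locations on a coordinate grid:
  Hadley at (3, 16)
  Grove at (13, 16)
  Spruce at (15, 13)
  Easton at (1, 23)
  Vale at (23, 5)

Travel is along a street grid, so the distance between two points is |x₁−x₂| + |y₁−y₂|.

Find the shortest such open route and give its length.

Minimum one-way distance = 49.

There are 4! = 24 possible orderings.
Hadley→Grove→Spruce→Easton→Vale: 10+5+24+40 = 79
Hadley→Grove→Spruce→Vale→Easton: 10+5+16+40 = 71
Hadley→Grove→Easton→Spruce→Vale: 10+19+24+16 = 69
Hadley→Grove→Easton→Vale→Spruce: 10+19+40+16 = 85
Hadley→Grove→Vale→Spruce→Easton: 10+21+16+24 = 71
Hadley→Grove→Vale→Easton→Spruce: 10+21+40+24 = 95
Hadley→Spruce→Grove→Easton→Vale: 15+5+19+40 = 79
Hadley→Spruce→Grove→Vale→Easton: 15+5+21+40 = 81
Hadley→Spruce→Easton→Grove→Vale: 15+24+19+21 = 79
Hadley→Spruce→Easton→Vale→Grove: 15+24+40+21 = 100
Hadley→Spruce→Vale→Grove→Easton: 15+16+21+19 = 71
Hadley→Spruce→Vale→Easton→Grove: 15+16+40+19 = 90
Hadley→Easton→Grove→Spruce→Vale: 9+19+5+16 = 49
Hadley→Easton→Grove→Vale→Spruce: 9+19+21+16 = 65
… (10 more)
The minimum is 49.
One shortest path: Hadley → Easton → Grove → Spruce → Vale.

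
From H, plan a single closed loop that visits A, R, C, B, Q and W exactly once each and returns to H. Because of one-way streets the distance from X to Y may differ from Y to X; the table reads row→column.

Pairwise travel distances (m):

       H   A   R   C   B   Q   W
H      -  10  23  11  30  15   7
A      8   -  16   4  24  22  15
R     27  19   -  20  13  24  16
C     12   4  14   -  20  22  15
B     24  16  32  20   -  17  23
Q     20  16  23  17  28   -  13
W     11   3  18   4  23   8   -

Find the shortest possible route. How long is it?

H → A → R → C → B → Q → W → H: 10+16+20+20+17+13+11 = 107
H → A → R → C → B → W → Q → H: 10+16+20+20+23+8+20 = 117
H → A → R → C → Q → B → W → H: 10+16+20+22+28+23+11 = 130
H → A → R → C → Q → W → B → H: 10+16+20+22+13+23+24 = 128
H → A → R → C → W → B → Q → H: 10+16+20+15+23+17+20 = 121
H → A → R → C → W → Q → B → H: 10+16+20+15+8+28+24 = 121
H → A → R → B → C → Q → W → H: 10+16+13+20+22+13+11 = 105
H → A → R → B → C → W → Q → H: 10+16+13+20+15+8+20 = 102
… (712 more)
H → W → A → C → R → B → Q → H: 7+3+4+14+13+17+20 = 78  ← best
The minimum is 78.
One optimal route: H → W → A → C → R → B → Q → H.

78 m — the shortest possible round trip.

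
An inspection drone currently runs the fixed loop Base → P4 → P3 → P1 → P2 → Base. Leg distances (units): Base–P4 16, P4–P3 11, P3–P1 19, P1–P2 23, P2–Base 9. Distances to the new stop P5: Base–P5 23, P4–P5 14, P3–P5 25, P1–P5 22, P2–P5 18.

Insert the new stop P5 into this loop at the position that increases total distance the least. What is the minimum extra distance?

Minimum extra distance: 17, inserting P5 between P1 and P2.

Insertion cost between consecutive stops i–j is d(i,P5) + d(P5,j) − d(i,j):
  between Base and P4: 23 + 14 − 16 = 21
  between P4 and P3: 14 + 25 − 11 = 28
  between P3 and P1: 25 + 22 − 19 = 28
  between P1 and P2: 22 + 18 − 23 = 17
  between P2 and Base: 18 + 23 − 9 = 32
Cheapest insertion is between P1 and P2, adding 17.
New total = 78 + 17 = 95.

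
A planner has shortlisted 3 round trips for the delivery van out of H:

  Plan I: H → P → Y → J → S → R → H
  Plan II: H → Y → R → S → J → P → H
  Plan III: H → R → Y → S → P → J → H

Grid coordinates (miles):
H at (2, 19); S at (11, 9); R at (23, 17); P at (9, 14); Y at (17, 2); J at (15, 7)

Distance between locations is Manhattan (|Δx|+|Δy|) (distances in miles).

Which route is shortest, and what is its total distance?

Plan I: 12 + 20 + 7 + 6 + 20 + 23 = 88
Plan II: 32 + 21 + 20 + 6 + 13 + 12 = 104
Plan III: 23 + 21 + 13 + 7 + 13 + 25 = 102

Shortest is Plan I, total 88 miles.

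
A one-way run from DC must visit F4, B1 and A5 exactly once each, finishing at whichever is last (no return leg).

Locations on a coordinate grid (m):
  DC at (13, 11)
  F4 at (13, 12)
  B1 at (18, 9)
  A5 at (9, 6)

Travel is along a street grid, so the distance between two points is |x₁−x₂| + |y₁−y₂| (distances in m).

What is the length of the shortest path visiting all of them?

There are 3! = 6 possible orderings.
DC - F4 - B1 - A5: 1+8+12 = 21
DC - F4 - A5 - B1: 1+10+12 = 23
DC - B1 - F4 - A5: 7+8+10 = 25
DC - B1 - A5 - F4: 7+12+10 = 29
DC - A5 - F4 - B1: 9+10+8 = 27
DC - A5 - B1 - F4: 9+12+8 = 29
The minimum is 21.
One shortest path: DC → F4 → B1 → A5.

21 m — the minimum one-way total.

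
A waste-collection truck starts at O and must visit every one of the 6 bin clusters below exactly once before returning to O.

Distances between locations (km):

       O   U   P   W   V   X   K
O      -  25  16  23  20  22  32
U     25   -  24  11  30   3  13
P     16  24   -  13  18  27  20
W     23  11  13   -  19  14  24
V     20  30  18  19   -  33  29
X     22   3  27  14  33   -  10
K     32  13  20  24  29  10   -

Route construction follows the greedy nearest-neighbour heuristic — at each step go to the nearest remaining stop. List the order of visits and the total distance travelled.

O → [P:16 / V:20 / X:22 / W:23 / U:25 / K:32] → P (16)
P → [W:13 / V:18 / K:20 / U:24 / X:27] → W (13)
W → [U:11 / X:14 / V:19 / K:24] → U (11)
U → [X:3 / K:13 / V:30] → X (3)
X → [K:10 / V:33] → K (10)
K → [V:29] → V (29)
Return V→O: 20.
Total = 16 + 13 + 11 + 3 + 10 + 29 + 20 = 102.

Nearest-neighbour total = 102 km; route O → P → W → U → X → K → V → O.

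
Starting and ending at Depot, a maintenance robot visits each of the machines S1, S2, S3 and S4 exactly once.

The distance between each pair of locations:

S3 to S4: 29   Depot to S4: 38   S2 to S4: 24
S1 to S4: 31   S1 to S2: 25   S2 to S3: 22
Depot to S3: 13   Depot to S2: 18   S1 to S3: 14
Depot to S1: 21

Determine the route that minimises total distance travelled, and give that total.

Depot - S1 - S2 - S3 - S4 - Depot: 21+25+22+29+38 = 135
Depot - S1 - S2 - S4 - S3 - Depot: 21+25+24+29+13 = 112
Depot - S1 - S3 - S2 - S4 - Depot: 21+14+22+24+38 = 119
Depot - S1 - S3 - S4 - S2 - Depot: 21+14+29+24+18 = 106
Depot - S1 - S4 - S2 - S3 - Depot: 21+31+24+22+13 = 111
Depot - S1 - S4 - S3 - S2 - Depot: 21+31+29+22+18 = 121
Depot - S2 - S1 - S3 - S4 - Depot: 18+25+14+29+38 = 124
Depot - S2 - S1 - S4 - S3 - Depot: 18+25+31+29+13 = 116
Depot - S2 - S3 - S1 - S4 - Depot: 18+22+14+31+38 = 123
Depot - S2 - S4 - S1 - S3 - Depot: 18+24+31+14+13 = 100
Depot - S3 - S1 - S2 - S4 - Depot: 13+14+25+24+38 = 114
Depot - S3 - S2 - S1 - S4 - Depot: 13+22+25+31+38 = 129
The minimum is 100.
One optimal route: Depot → S2 → S4 → S1 → S3 → Depot (or its reverse).

Minimum total distance: 100.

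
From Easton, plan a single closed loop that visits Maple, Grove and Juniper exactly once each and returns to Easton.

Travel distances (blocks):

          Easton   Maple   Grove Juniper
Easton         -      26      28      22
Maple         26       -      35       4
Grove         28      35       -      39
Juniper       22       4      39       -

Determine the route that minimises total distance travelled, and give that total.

Easton→Maple→Grove→Juniper→Easton: 26+35+39+22 = 122
Easton→Maple→Juniper→Grove→Easton: 26+4+39+28 = 97
Easton→Grove→Maple→Juniper→Easton: 28+35+4+22 = 89
The minimum is 89.
One optimal route: Easton → Grove → Maple → Juniper → Easton (or its reverse).

89 blocks — the shortest possible round trip.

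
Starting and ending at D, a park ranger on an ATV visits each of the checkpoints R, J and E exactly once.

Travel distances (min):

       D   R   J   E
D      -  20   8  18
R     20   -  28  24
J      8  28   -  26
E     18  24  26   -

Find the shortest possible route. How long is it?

D → R → J → E → D: 20+28+26+18 = 92
D → R → E → J → D: 20+24+26+8 = 78
D → J → R → E → D: 8+28+24+18 = 78
The minimum is 78.
One optimal route: D → R → E → J → D (or its reverse).

Shortest round trip = 78 min.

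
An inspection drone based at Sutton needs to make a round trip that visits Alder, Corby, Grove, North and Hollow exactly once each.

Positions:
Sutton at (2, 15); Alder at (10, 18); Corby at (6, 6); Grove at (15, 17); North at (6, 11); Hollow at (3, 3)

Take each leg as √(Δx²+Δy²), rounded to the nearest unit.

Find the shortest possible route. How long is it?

There are 60 distinct closed tours to check (reversals are equivalent).
Sutton → Alder → Corby → Grove → North → Hollow → Sutton: 9+13+14+11+9+12 = 68
Sutton → Alder → Corby → Grove → Hollow → North → Sutton: 9+13+14+18+9+6 = 69
Sutton → Alder → Corby → North → Grove → Hollow → Sutton: 9+13+5+11+18+12 = 68
Sutton → Alder → Corby → North → Hollow → Grove → Sutton: 9+13+5+9+18+13 = 67
Sutton → Alder → Corby → Hollow → Grove → North → Sutton: 9+13+4+18+11+6 = 61
Sutton → Alder → Corby → Hollow → North → Grove → Sutton: 9+13+4+9+11+13 = 59
Sutton → Alder → Grove → Corby → North → Hollow → Sutton: 9+5+14+5+9+12 = 54
Sutton → Alder → Grove → Corby → Hollow → North → Sutton: 9+5+14+4+9+6 = 47
Sutton → Alder → Grove → North → Corby → Hollow → Sutton: 9+5+11+5+4+12 = 46
Sutton → Alder → Grove → North → Hollow → Corby → Sutton: 9+5+11+9+4+10 = 48
Sutton → Alder → Grove → Hollow → Corby → North → Sutton: 9+5+18+4+5+6 = 47
Sutton → Alder → Grove → Hollow → North → Corby → Sutton: 9+5+18+9+5+10 = 56
Sutton → Alder → North → Corby → Grove → Hollow → Sutton: 9+8+5+14+18+12 = 66
Sutton → Alder → North → Corby → Hollow → Grove → Sutton: 9+8+5+4+18+13 = 57
… (46 more)
The minimum is 46.
One optimal route: Sutton → Alder → Grove → North → Corby → Hollow → Sutton (or its reverse).

Minimum total distance: 46.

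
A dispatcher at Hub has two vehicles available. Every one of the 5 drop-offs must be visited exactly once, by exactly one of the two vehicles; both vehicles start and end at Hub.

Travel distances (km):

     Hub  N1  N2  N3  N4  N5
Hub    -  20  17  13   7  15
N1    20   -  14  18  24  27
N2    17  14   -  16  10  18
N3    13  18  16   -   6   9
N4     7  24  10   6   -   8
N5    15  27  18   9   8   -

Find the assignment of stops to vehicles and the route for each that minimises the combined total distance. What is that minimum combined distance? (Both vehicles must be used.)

87 km — the smallest possible combined total.

Check every non-empty split of the stops between the two vehicles; for each half take its own optimal tour:
  {N1} + {N2, N3, N4, N5}: 40 + 57 = 97
  {N2} + {N1, N3, N4, N5}: 34 + 62 = 96
  {N1, N2} + {N3, N4, N5}: 51 + 37 = 88
  {N3} + {N1, N2, N4, N5}: 26 + 67 = 93
  {N1, N3} + {N2, N4, N5}: 51 + 50 = 101
  {N2, N3} + {N1, N4, N5}: 46 + 62 = 108
  … (15 splits in total)
  {N4} + {N1, N2, N3, N5}: 14 + 73 = 87  ← best
Best: vehicle 1 Hub → N4 → Hub = 14; vehicle 2 Hub → N2 → N1 → N3 → N5 → Hub = 73; combined 87.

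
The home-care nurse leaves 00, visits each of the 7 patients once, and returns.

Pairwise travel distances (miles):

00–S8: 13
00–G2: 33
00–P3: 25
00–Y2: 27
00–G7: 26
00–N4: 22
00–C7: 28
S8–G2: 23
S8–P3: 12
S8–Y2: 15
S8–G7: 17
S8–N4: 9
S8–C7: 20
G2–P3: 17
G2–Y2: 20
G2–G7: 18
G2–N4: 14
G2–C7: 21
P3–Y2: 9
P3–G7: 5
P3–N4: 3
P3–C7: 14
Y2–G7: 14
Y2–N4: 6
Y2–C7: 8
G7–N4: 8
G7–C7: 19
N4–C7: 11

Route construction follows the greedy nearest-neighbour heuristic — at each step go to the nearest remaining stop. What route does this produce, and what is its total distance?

00 → [S8:13 / N4:22 / P3:25 / G7:26 / Y2:27 / C7:28 / G2:33] → S8 (13)
S8 → [N4:9 / P3:12 / Y2:15 / G7:17 / C7:20 / G2:23] → N4 (9)
N4 → [P3:3 / Y2:6 / G7:8 / C7:11 / G2:14] → P3 (3)
P3 → [G7:5 / Y2:9 / C7:14 / G2:17] → G7 (5)
G7 → [Y2:14 / G2:18 / C7:19] → Y2 (14)
Y2 → [C7:8 / G2:20] → C7 (8)
C7 → [G2:21] → G2 (21)
Return G2→00: 33.
Total = 13 + 9 + 3 + 5 + 14 + 8 + 21 + 33 = 106.

Nearest-neighbour total = 106 miles; route 00 → S8 → N4 → P3 → G7 → Y2 → C7 → G2 → 00.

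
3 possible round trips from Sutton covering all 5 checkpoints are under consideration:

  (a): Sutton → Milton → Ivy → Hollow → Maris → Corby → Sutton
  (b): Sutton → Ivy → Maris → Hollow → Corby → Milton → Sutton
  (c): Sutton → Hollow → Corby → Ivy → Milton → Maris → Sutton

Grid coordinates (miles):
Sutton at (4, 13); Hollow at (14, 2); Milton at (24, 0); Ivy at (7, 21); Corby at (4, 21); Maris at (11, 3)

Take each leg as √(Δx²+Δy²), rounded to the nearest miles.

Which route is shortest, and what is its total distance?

Shortest is (c), total 91 miles.

(a): 24 + 27 + 20 + 3 + 19 + 8 = 101
(b): 9 + 18 + 3 + 21 + 29 + 24 = 104
(c): 15 + 21 + 3 + 27 + 13 + 12 = 91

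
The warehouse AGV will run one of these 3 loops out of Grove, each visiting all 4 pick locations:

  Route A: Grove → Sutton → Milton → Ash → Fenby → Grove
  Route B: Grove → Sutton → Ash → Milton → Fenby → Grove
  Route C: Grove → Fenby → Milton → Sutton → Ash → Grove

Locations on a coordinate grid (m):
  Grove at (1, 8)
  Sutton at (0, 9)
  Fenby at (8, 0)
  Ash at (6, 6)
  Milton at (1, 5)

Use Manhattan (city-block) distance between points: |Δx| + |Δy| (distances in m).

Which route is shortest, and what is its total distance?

Route A: 2 + 5 + 6 + 8 + 15 = 36
Route B: 2 + 9 + 6 + 12 + 15 = 44
Route C: 15 + 12 + 5 + 9 + 7 = 48

36 m — Route A is the shortest.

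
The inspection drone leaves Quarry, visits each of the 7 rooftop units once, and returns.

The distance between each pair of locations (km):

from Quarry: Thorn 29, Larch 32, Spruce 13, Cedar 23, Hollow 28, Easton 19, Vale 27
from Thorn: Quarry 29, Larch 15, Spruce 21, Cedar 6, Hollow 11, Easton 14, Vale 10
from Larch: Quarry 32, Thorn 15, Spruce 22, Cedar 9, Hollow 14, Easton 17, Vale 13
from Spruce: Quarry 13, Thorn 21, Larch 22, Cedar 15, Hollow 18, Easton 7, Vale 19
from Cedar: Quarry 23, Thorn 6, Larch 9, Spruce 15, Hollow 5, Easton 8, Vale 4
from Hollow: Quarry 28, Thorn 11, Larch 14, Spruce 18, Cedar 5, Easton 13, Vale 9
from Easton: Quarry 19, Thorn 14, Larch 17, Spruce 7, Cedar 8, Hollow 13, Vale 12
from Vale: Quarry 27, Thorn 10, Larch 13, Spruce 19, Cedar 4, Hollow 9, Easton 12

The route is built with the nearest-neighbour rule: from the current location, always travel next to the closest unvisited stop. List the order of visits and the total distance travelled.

From Quarry: distances to unvisited — Spruce=13, Easton=19, Cedar=23, Vale=27, Hollow=28, Thorn=29, Larch=32. Nearest is Spruce (13).
From Spruce: distances to unvisited — Easton=7, Cedar=15, Hollow=18, Vale=19, Thorn=21, Larch=22. Nearest is Easton (7).
From Easton: distances to unvisited — Cedar=8, Vale=12, Hollow=13, Thorn=14, Larch=17. Nearest is Cedar (8).
From Cedar: distances to unvisited — Vale=4, Hollow=5, Thorn=6, Larch=9. Nearest is Vale (4).
From Vale: distances to unvisited — Hollow=9, Thorn=10, Larch=13. Nearest is Hollow (9).
From Hollow: distances to unvisited — Thorn=11, Larch=14. Nearest is Thorn (11).
From Thorn: distances to unvisited — Larch=15. Nearest is Larch (15).
Return Larch→Quarry: 32.
Total = 13 + 7 + 8 + 4 + 9 + 11 + 15 + 32 = 99.

99 km along Quarry → Spruce → Easton → Cedar → Vale → Hollow → Thorn → Larch → Quarry.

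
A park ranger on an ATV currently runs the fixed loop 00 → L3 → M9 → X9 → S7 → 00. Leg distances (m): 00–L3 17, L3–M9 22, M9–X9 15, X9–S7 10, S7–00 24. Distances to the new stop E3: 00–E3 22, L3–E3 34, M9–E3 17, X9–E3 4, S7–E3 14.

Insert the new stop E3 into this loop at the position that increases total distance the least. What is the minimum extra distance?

+6 m — insert E3 between M9 and X9.

Insertion cost between consecutive stops i–j is d(i,E3) + d(E3,j) − d(i,j):
  between 00 and L3: 22 + 34 − 17 = 39
  between L3 and M9: 34 + 17 − 22 = 29
  between M9 and X9: 17 + 4 − 15 = 6
  between X9 and S7: 4 + 14 − 10 = 8
  between S7 and 00: 14 + 22 − 24 = 12
Cheapest insertion is between M9 and X9, adding 6.
New total = 88 + 6 = 94.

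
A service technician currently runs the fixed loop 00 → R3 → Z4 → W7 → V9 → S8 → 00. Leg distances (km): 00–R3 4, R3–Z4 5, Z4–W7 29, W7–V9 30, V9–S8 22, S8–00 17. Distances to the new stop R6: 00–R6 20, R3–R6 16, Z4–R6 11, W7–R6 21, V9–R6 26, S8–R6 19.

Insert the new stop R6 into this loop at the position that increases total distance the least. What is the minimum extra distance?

Insertion cost between consecutive stops i–j is d(i,R6) + d(R6,j) − d(i,j):
  between 00 and R3: 20 + 16 − 4 = 32
  between R3 and Z4: 16 + 11 − 5 = 22
  between Z4 and W7: 11 + 21 − 29 = 3
  between W7 and V9: 21 + 26 − 30 = 17
  between V9 and S8: 26 + 19 − 22 = 23
  between S8 and 00: 19 + 20 − 17 = 22
Cheapest insertion is between Z4 and W7, adding 3.
New total = 107 + 3 = 110.

+3 km — insert R6 between Z4 and W7.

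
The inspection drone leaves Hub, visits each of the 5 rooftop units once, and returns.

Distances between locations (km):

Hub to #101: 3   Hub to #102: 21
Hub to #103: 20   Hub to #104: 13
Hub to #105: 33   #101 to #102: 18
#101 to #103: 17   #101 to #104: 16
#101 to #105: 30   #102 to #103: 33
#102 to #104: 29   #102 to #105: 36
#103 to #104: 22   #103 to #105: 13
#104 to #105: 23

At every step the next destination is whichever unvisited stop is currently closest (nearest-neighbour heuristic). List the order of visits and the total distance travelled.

Nearest-neighbour total = 111 km; route Hub → #101 → #104 → #103 → #105 → #102 → Hub.

At Hub the remaining stops are #101 3, #104 13, #103 20, #102 21, #105 33; go to #101.
At #101 the remaining stops are #104 16, #103 17, #102 18, #105 30; go to #104.
At #104 the remaining stops are #103 22, #105 23, #102 29; go to #103.
At #103 the remaining stops are #105 13, #102 33; go to #105.
At #105 the remaining stops are #102 36; go to #102.
Return #102→Hub: 21.
Total = 3 + 16 + 22 + 13 + 36 + 21 = 111.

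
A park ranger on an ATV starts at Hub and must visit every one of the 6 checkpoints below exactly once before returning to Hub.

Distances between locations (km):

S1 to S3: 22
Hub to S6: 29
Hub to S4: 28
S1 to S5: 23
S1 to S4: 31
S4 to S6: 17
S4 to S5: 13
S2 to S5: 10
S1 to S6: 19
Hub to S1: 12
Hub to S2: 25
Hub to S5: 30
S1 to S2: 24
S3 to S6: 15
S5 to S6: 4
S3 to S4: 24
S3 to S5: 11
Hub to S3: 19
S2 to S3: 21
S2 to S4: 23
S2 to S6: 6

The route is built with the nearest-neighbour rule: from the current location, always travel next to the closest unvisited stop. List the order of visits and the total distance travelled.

118 km along Hub → S1 → S6 → S5 → S2 → S3 → S4 → Hub.

At Hub the remaining stops are S1 12, S3 19, S2 25, S4 28, S6 29, S5 30; go to S1.
At S1 the remaining stops are S6 19, S3 22, S5 23, S2 24, S4 31; go to S6.
At S6 the remaining stops are S5 4, S2 6, S3 15, S4 17; go to S5.
At S5 the remaining stops are S2 10, S3 11, S4 13; go to S2.
At S2 the remaining stops are S3 21, S4 23; go to S3.
At S3 the remaining stops are S4 24; go to S4.
Return S4→Hub: 28.
Total = 12 + 19 + 4 + 10 + 21 + 24 + 28 = 118.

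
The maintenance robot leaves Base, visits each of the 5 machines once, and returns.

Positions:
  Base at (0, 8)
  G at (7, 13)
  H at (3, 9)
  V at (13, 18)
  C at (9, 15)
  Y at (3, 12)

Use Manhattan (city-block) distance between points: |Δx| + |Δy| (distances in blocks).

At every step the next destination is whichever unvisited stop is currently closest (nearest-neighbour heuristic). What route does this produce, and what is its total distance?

Total distance 46 blocks via the nearest-neighbour route Base → H → Y → G → C → V → Base.

Base → [H:4 / Y:7 / G:12 / C:16 / V:23] → H (4)
H → [Y:3 / G:8 / C:12 / V:19] → Y (3)
Y → [G:5 / C:9 / V:16] → G (5)
G → [C:4 / V:11] → C (4)
C → [V:7] → V (7)
Return V→Base: 23.
Total = 4 + 3 + 5 + 4 + 7 + 23 = 46.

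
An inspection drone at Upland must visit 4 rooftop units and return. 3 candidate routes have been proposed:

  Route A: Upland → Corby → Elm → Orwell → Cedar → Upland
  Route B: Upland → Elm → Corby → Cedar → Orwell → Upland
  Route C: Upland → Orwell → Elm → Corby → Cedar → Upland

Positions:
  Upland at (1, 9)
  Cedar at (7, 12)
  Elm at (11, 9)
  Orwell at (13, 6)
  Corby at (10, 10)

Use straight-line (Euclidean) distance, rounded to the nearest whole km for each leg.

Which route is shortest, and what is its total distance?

Route A: 9 + 1 + 4 + 8 + 7 = 29
Route B: 10 + 1 + 4 + 8 + 12 = 35
Route C: 12 + 4 + 1 + 4 + 7 = 28

Shortest is Route C, total 28 km.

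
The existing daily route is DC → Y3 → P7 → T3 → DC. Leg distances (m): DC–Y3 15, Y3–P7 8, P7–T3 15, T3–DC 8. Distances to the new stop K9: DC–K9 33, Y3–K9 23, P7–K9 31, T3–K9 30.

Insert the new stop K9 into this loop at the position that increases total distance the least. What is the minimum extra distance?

Minimum extra distance: 41 m, inserting K9 between DC and Y3.

Insertion cost between consecutive stops i–j is d(i,K9) + d(K9,j) − d(i,j):
  between DC and Y3: 33 + 23 − 15 = 41
  between Y3 and P7: 23 + 31 − 8 = 46
  between P7 and T3: 31 + 30 − 15 = 46
  between T3 and DC: 30 + 33 − 8 = 55
Cheapest insertion is between DC and Y3, adding 41.
New total = 46 + 41 = 87.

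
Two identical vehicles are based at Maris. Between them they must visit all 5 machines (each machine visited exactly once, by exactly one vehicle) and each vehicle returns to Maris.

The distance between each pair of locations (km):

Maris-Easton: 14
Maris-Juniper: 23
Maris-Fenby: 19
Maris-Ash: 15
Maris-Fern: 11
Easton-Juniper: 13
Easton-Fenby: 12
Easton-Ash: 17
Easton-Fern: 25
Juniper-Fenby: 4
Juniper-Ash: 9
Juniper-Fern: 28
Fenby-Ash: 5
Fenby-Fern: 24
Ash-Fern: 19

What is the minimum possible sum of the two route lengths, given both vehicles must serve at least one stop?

Try each way of splitting the stops between the two vehicles (each non-empty) and, for each split, find the best tour for each vehicle:
  {Easton} + {Juniper, Fenby, Ash, Fern}: 28 + 62 = 90
  {Juniper} + {Easton, Fenby, Ash, Fern}: 46 + 61 = 107
  {Easton, Juniper} + {Fenby, Ash, Fern}: 50 + 54 = 104
  {Fenby} + {Easton, Juniper, Ash, Fern}: 38 + 66 = 104
  {Easton, Fenby} + {Juniper, Ash, Fern}: 45 + 62 = 107
  {Juniper, Fenby} + {Easton, Ash, Fern}: 46 + 61 = 107
  … (15 splits in total)
  {Easton, Juniper, Fenby, Ash} + {Fern}: 51 + 22 = 73  ← best
Best: vehicle 1 Maris → Easton → Juniper → Fenby → Ash → Maris = 51; vehicle 2 Maris → Fern → Maris = 22; combined 73.

Minimum combined distance: 73 km.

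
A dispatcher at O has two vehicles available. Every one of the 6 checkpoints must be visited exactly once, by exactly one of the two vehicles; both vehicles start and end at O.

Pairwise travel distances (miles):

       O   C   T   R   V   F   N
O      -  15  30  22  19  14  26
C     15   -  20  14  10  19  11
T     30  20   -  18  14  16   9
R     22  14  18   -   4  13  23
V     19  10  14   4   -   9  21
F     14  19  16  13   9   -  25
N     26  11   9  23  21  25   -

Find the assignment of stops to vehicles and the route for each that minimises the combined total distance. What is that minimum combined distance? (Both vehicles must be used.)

Try each way of splitting the stops between the two vehicles (each non-empty) and, for each split, find the best tour for each vehicle:
  {C} + {T, R, V, F, N}: 30 + 80 = 110
  {T} + {C, R, V, F, N}: 60 + 76 = 136
  {C, T} + {R, V, F, N}: 65 + 76 = 141
  {R} + {C, T, V, F, N}: 44 + 72 = 116
  {C, R} + {T, V, F, N}: 51 + 72 = 123
  {T, R} + {C, V, F, N}: 70 + 70 = 140
  … (31 splits in total)
  {F} + {C, T, R, V, N}: 28 + 75 = 103  ← best
Best: vehicle 1 O → F → O = 28; vehicle 2 O → C → N → T → V → R → O = 75; combined 103.

Minimum combined distance: 103 miles.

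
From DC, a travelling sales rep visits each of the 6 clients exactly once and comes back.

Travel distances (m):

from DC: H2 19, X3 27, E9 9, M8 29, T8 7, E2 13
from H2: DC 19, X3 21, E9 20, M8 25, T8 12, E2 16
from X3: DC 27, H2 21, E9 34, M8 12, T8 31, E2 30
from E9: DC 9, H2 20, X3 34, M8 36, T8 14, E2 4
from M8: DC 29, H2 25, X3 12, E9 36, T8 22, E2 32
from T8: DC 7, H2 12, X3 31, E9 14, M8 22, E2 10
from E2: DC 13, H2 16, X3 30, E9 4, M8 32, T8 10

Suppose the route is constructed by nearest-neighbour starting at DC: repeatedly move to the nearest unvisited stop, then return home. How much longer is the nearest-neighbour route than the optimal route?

From DC: T8=7, E9=9, E2=13, H2=19, X3=27, M8=29 → choose T8 (7).
From T8: E2=10, H2=12, E9=14, M8=22, X3=31 → choose E2 (10).
From E2: E9=4, H2=16, X3=30, M8=32 → choose E9 (4).
From E9: H2=20, X3=34, M8=36 → choose H2 (20).
From H2: X3=21, M8=25 → choose X3 (21).
From X3: M8=12 → choose M8 (12).
NN route DC → T8 → E2 → E9 → H2 → X3 → M8 → DC costs 103.
Optimal: DC → E9 → E2 → H2 → X3 → M8 → T8 → DC costs 91 (by enumerating all 360 distinct tours).
Excess = 103 − 91 = 12.

The nearest-neighbour route is 12 m longer than optimal.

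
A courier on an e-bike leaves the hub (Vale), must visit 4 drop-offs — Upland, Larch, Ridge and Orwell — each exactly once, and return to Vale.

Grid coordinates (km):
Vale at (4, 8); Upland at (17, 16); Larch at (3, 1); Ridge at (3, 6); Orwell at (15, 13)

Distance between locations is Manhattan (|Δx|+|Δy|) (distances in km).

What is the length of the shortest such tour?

There are 12 distinct closed tours to check (reversals are equivalent).
Vale-Upland-Larch-Ridge-Orwell-Vale: 21+29+5+19+16 = 90
Vale-Upland-Larch-Orwell-Ridge-Vale: 21+29+24+19+3 = 96
Vale-Upland-Ridge-Larch-Orwell-Vale: 21+24+5+24+16 = 90
Vale-Upland-Ridge-Orwell-Larch-Vale: 21+24+19+24+8 = 96
Vale-Upland-Orwell-Larch-Ridge-Vale: 21+5+24+5+3 = 58
Vale-Upland-Orwell-Ridge-Larch-Vale: 21+5+19+5+8 = 58
Vale-Larch-Upland-Ridge-Orwell-Vale: 8+29+24+19+16 = 96
Vale-Larch-Upland-Orwell-Ridge-Vale: 8+29+5+19+3 = 64
Vale-Larch-Ridge-Upland-Orwell-Vale: 8+5+24+5+16 = 58
Vale-Larch-Orwell-Upland-Ridge-Vale: 8+24+5+24+3 = 64
Vale-Ridge-Upland-Larch-Orwell-Vale: 3+24+29+24+16 = 96
Vale-Ridge-Larch-Upland-Orwell-Vale: 3+5+29+5+16 = 58
The minimum is 58.
One optimal route: Vale → Upland → Orwell → Larch → Ridge → Vale (or its reverse).

Minimum total distance: 58 km.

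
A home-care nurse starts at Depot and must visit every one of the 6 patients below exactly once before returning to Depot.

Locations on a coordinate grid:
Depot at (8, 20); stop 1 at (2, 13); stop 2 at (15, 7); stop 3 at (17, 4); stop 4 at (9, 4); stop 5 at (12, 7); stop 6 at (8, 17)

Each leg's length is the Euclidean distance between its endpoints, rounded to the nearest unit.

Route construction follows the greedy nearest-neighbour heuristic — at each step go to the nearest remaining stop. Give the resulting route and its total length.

From Depot: distances to unvisited — stop 6=3, stop 1=9, stop 5=14, stop 2=15, stop 4=16, stop 3=18. Nearest is stop 6 (3).
From stop 6: distances to unvisited — stop 1=7, stop 5=11, stop 2=12, stop 4=13, stop 3=16. Nearest is stop 1 (7).
From stop 1: distances to unvisited — stop 4=11, stop 5=12, stop 2=14, stop 3=17. Nearest is stop 4 (11).
From stop 4: distances to unvisited — stop 5=4, stop 2=7, stop 3=8. Nearest is stop 5 (4).
From stop 5: distances to unvisited — stop 2=3, stop 3=6. Nearest is stop 2 (3).
From stop 2: distances to unvisited — stop 3=4. Nearest is stop 3 (4).
Return stop 3→Depot: 18.
Total = 3 + 7 + 11 + 4 + 3 + 4 + 18 = 50.

Nearest-neighbour total = 50; route Depot → stop 6 → stop 1 → stop 4 → stop 5 → stop 2 → stop 3 → Depot.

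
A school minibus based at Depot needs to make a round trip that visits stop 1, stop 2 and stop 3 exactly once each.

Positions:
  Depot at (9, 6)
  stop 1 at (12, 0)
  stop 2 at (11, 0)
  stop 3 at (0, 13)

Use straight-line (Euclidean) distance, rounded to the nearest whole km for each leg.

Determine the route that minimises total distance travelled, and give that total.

With 3 stops there are 3!/2 = 3 distinct round trips (a route and its reverse cost the same).
Depot-stop 1-stop 2-stop 3-Depot: 7+1+17+11 = 36
Depot-stop 1-stop 3-stop 2-Depot: 7+18+17+6 = 48
Depot-stop 2-stop 1-stop 3-Depot: 6+1+18+11 = 36
The minimum is 36.
One optimal route: Depot → stop 1 → stop 2 → stop 3 → Depot (or its reverse).

Minimum total distance: 36 km.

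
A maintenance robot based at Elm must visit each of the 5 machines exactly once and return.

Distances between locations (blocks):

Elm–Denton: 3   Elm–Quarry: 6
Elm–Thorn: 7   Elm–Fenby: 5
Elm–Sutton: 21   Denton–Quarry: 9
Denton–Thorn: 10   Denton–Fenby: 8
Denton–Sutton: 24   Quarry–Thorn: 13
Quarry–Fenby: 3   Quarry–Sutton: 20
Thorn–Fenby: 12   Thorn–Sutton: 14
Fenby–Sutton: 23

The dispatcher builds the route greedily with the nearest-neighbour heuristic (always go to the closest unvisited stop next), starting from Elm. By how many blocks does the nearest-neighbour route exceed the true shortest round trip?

From Elm: Denton=3, Fenby=5, Quarry=6, Thorn=7, Sutton=21 → choose Denton (3).
From Denton: Fenby=8, Quarry=9, Thorn=10, Sutton=24 → choose Fenby (8).
From Fenby: Quarry=3, Thorn=12, Sutton=23 → choose Quarry (3).
From Quarry: Thorn=13, Sutton=20 → choose Thorn (13).
From Thorn: Sutton=14 → choose Sutton (14).
NN route Elm → Denton → Fenby → Quarry → Thorn → Sutton → Elm costs 62.
Optimal: Elm → Denton → Thorn → Sutton → Quarry → Fenby → Elm costs 55 (by enumerating all 60 distinct tours).
Excess = 62 − 55 = 7.

7 blocks longer than the optimal tour.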